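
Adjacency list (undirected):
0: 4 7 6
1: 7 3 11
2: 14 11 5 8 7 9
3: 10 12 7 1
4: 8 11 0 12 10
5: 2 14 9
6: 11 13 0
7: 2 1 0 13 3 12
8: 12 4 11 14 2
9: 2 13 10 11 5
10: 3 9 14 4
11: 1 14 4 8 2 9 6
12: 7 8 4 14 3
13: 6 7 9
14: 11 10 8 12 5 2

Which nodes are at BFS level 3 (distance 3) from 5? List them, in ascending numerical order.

0, 1, 3, 4, 6

Level 0: 5
Level 1: 2, 9, 14
Level 2: 7, 8, 10, 11, 12, 13
Level 3: 0, 1, 3, 4, 6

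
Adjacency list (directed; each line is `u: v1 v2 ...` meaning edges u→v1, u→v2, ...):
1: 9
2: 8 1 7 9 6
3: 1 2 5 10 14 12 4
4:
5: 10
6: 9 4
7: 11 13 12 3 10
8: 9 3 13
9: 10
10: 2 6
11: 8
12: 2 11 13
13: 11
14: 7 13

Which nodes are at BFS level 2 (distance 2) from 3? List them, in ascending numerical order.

6, 7, 8, 9, 11, 13

Level 0: 3
Level 1: 1, 2, 4, 5, 10, 12, 14
Level 2: 6, 7, 8, 9, 11, 13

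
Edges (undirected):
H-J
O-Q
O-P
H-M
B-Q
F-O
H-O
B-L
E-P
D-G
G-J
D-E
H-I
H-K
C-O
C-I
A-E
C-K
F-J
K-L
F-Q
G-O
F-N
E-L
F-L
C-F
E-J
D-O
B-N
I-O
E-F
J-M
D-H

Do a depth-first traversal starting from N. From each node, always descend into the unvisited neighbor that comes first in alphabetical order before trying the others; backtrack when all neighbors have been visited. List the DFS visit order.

N → B → L → E → A → D → G → J → F → C → I → H → K → M → O → P → Q

Visit N
N → B
B → L
L → E
E → A
E → D
D → G
G → J
J → F
F → C
C → I
I → H
H → K
H → M
H → O
O → P
O → Q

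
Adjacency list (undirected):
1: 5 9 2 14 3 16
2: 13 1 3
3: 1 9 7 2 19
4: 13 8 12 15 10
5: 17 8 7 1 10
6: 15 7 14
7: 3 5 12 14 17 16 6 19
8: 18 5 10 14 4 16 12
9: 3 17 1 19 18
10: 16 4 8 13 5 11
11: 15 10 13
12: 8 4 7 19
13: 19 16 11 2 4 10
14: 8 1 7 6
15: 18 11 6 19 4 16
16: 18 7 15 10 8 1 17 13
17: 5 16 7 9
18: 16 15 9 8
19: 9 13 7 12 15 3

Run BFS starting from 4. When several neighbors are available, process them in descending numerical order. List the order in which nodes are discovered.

4 → 15 → 13 → 12 → 10 → 8 → 19 → 18 → 16 → 11 → 6 → 2 → 7 → 5 → 14 → 9 → 3 → 17 → 1

Visit 4; enqueue 15, 13, 12, 10, 8 → queue [15, 13, 12, 10, 8]
Visit 15; enqueue 19, 18, 16, 11, 6 → queue [13, 12, 10, 8, 19, 18, 16, 11, 6]
Visit 13; enqueue 2 → queue [12, 10, 8, 19, 18, 16, 11, 6, 2]
Visit 12; enqueue 7 → queue [10, 8, 19, 18, 16, 11, 6, 2, 7]
Visit 10; enqueue 5 → queue [8, 19, 18, 16, 11, 6, 2, 7, 5]
Visit 8; enqueue 14 → queue [19, 18, 16, 11, 6, 2, 7, 5, 14]
Visit 19; enqueue 9, 3 → queue [18, 16, 11, 6, 2, 7, 5, 14, 9, 3]
Visit 18 → queue [16, 11, 6, 2, 7, 5, 14, 9, 3]
Visit 16; enqueue 17, 1 → queue [11, 6, 2, 7, 5, 14, 9, 3, 17, 1]
Visit 11 → queue [6, 2, 7, 5, 14, 9, 3, 17, 1]
Visit 6 → queue [2, 7, 5, 14, 9, 3, 17, 1]
Visit 2 → queue [7, 5, 14, 9, 3, 17, 1]
Visit 7 → queue [5, 14, 9, 3, 17, 1]
Visit 5 → queue [14, 9, 3, 17, 1]
Visit 14 → queue [9, 3, 17, 1]
Visit 9 → queue [3, 17, 1]
Visit 3 → queue [17, 1]
Visit 17 → queue [1]
Visit 1 → queue []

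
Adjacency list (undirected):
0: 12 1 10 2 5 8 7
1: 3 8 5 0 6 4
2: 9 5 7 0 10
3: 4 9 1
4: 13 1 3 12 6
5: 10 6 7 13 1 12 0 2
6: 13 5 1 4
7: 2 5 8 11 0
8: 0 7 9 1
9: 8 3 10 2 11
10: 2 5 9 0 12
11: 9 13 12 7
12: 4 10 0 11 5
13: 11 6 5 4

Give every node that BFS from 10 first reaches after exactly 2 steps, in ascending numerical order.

1, 3, 4, 6, 7, 8, 11, 13

Level 0: 10
Level 1: 0, 2, 5, 9, 12
Level 2: 1, 3, 4, 6, 7, 8, 11, 13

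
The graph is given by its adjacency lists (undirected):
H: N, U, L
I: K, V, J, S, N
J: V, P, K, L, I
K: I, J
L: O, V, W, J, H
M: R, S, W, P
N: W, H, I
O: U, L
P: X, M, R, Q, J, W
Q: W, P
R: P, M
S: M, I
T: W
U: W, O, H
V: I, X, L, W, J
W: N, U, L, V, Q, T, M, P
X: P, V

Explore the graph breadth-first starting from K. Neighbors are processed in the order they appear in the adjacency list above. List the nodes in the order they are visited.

Visit K; enqueue I, J → queue [I, J]
Visit I; enqueue V, S, N → queue [J, V, S, N]
Visit J; enqueue P, L → queue [V, S, N, P, L]
Visit V; enqueue X, W → queue [S, N, P, L, X, W]
Visit S; enqueue M → queue [N, P, L, X, W, M]
Visit N; enqueue H → queue [P, L, X, W, M, H]
Visit P; enqueue R, Q → queue [L, X, W, M, H, R, Q]
Visit L; enqueue O → queue [X, W, M, H, R, Q, O]
Visit X → queue [W, M, H, R, Q, O]
Visit W; enqueue U, T → queue [M, H, R, Q, O, U, T]
Visit M → queue [H, R, Q, O, U, T]
Visit H → queue [R, Q, O, U, T]
Visit R → queue [Q, O, U, T]
Visit Q → queue [O, U, T]
Visit O → queue [U, T]
Visit U → queue [T]
Visit T → queue []

K → I → J → V → S → N → P → L → X → W → M → H → R → Q → O → U → T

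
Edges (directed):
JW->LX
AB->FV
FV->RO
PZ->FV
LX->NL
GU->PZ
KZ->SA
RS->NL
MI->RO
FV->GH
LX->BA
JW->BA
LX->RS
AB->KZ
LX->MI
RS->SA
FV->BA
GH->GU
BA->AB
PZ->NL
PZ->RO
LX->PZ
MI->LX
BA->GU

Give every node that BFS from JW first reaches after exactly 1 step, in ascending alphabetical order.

Level 0: JW
Level 1: BA, LX
Level 2: AB, GU, MI, NL, PZ, RS
Level 3: FV, KZ, RO, SA
Level 4: GH

BA, LX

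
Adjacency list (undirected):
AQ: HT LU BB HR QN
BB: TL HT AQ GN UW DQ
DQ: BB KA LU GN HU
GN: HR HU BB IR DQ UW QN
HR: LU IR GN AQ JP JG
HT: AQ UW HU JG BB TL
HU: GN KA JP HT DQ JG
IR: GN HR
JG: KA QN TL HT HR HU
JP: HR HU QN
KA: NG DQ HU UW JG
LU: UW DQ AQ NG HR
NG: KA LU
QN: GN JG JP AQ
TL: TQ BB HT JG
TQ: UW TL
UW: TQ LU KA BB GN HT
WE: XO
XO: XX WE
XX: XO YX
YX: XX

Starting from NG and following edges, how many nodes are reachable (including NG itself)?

17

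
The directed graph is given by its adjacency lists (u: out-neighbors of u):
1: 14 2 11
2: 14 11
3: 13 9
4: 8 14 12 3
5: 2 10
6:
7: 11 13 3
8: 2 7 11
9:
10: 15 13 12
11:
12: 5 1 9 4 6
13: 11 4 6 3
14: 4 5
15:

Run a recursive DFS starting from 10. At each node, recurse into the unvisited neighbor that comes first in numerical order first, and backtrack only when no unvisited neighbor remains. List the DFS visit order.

10, 12, 1, 2, 11, 14, 4, 3, 9, 13, 6, 8, 7, 5, 15

Visit 10
10 → 12
12 → 1
1 → 2
2 → 11
2 → 14
14 → 4
4 → 3
3 → 9
3 → 13
13 → 6
4 → 8
8 → 7
14 → 5
10 → 15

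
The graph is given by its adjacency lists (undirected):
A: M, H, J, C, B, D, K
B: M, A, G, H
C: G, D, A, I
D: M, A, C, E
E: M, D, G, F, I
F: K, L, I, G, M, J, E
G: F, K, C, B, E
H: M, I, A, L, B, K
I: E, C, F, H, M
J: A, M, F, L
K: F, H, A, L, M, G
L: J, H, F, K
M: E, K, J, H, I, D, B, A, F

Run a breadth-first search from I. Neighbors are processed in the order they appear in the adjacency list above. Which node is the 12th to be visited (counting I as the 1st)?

J

Visit I; enqueue E, C, F, H, M → queue [E, C, F, H, M]
Visit E; enqueue D, G → queue [C, F, H, M, D, G]
Visit C; enqueue A → queue [F, H, M, D, G, A]
Visit F; enqueue K, L, J → queue [H, M, D, G, A, K, L, J]
Visit H; enqueue B → queue [M, D, G, A, K, L, J, B]
Visit M → queue [D, G, A, K, L, J, B]
Visit D → queue [G, A, K, L, J, B]
Visit G → queue [A, K, L, J, B]
Visit A → queue [K, L, J, B]
Visit K → queue [L, J, B]
Visit L → queue [J, B]
Visit J → queue [B]
Visit B → queue []

Visit order: I, E, C, F, H, M, D, G, A, K, L, J, B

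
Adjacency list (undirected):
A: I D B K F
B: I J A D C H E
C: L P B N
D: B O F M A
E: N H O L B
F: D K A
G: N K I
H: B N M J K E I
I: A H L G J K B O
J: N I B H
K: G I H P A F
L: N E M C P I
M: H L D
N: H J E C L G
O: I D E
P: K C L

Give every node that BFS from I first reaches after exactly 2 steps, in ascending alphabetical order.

Level 0: I
Level 1: A, B, G, H, J, K, L, O
Level 2: C, D, E, F, M, N, P

C, D, E, F, M, N, P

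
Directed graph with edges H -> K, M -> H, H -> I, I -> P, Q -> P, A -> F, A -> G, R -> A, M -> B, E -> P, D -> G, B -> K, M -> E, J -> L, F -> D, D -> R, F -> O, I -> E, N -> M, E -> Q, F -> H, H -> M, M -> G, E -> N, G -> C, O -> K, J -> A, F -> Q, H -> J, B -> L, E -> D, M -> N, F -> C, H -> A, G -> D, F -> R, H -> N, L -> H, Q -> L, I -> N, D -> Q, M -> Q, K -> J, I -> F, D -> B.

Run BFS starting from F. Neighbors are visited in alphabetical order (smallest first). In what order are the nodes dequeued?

F, C, D, H, O, Q, R, B, G, A, I, J, K, M, N, L, P, E

Visit F; enqueue C, D, H, O, Q, R → queue [C, D, H, O, Q, R]
Visit C → queue [D, H, O, Q, R]
Visit D; enqueue B, G → queue [H, O, Q, R, B, G]
Visit H; enqueue A, I, J, K, M, N → queue [O, Q, R, B, G, A, I, J, K, M, N]
Visit O → queue [Q, R, B, G, A, I, J, K, M, N]
Visit Q; enqueue L, P → queue [R, B, G, A, I, J, K, M, N, L, P]
Visit R → queue [B, G, A, I, J, K, M, N, L, P]
Visit B → queue [G, A, I, J, K, M, N, L, P]
Visit G → queue [A, I, J, K, M, N, L, P]
Visit A → queue [I, J, K, M, N, L, P]
Visit I; enqueue E → queue [J, K, M, N, L, P, E]
Visit J → queue [K, M, N, L, P, E]
Visit K → queue [M, N, L, P, E]
Visit M → queue [N, L, P, E]
Visit N → queue [L, P, E]
Visit L → queue [P, E]
Visit P → queue [E]
Visit E → queue []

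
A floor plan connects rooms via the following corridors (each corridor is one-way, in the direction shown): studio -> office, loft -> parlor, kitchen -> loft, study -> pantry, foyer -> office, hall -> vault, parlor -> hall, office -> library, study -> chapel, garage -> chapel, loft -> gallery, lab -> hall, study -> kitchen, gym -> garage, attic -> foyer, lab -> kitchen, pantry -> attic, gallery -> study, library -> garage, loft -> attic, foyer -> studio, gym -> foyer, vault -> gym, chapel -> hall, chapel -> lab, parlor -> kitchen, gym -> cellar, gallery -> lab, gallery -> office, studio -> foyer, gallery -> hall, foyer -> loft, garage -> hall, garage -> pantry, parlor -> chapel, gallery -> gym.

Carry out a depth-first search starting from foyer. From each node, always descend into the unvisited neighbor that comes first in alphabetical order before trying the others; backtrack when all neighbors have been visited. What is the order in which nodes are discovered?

Visit foyer
foyer → loft
loft → attic
loft → gallery
gallery → gym
gym → cellar
gym → garage
garage → chapel
chapel → hall
hall → vault
chapel → lab
lab → kitchen
garage → pantry
gallery → office
office → library
gallery → study
loft → parlor
foyer → studio

foyer, loft, attic, gallery, gym, cellar, garage, chapel, hall, vault, lab, kitchen, pantry, office, library, study, parlor, studio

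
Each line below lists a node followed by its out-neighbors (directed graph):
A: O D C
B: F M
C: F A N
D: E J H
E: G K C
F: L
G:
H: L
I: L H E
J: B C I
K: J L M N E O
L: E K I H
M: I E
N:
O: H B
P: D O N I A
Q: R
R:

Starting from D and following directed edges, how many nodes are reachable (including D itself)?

BFS from D visits: D, E, H, J, C, G, K, L, B, I, A, F, N, M, O
Reachable nodes: 15 of 18 total.

15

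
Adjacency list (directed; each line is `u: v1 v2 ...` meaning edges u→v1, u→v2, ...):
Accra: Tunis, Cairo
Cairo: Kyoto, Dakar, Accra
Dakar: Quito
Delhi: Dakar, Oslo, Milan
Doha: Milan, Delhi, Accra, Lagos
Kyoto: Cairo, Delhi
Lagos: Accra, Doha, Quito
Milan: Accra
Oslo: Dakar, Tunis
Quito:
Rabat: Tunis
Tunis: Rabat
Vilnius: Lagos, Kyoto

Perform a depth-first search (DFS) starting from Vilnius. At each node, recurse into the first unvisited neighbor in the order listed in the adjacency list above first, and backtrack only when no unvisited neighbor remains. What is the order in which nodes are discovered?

Visit Vilnius
Vilnius → Lagos
Lagos → Accra
Accra → Tunis
Tunis → Rabat
Accra → Cairo
Cairo → Kyoto
Kyoto → Delhi
Delhi → Dakar
Dakar → Quito
Delhi → Oslo
Delhi → Milan
Lagos → Doha

Vilnius -> Lagos -> Accra -> Tunis -> Rabat -> Cairo -> Kyoto -> Delhi -> Dakar -> Quito -> Oslo -> Milan -> Doha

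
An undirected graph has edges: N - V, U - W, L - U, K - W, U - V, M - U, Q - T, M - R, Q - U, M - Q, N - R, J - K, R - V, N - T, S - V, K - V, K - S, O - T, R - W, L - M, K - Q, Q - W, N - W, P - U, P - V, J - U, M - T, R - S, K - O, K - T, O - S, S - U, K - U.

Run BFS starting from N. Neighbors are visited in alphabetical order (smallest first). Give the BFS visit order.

N, R, T, V, W, M, S, K, O, Q, P, U, L, J

Visit N; enqueue R, T, V, W → queue [R, T, V, W]
Visit R; enqueue M, S → queue [T, V, W, M, S]
Visit T; enqueue K, O, Q → queue [V, W, M, S, K, O, Q]
Visit V; enqueue P, U → queue [W, M, S, K, O, Q, P, U]
Visit W → queue [M, S, K, O, Q, P, U]
Visit M; enqueue L → queue [S, K, O, Q, P, U, L]
Visit S → queue [K, O, Q, P, U, L]
Visit K; enqueue J → queue [O, Q, P, U, L, J]
Visit O → queue [Q, P, U, L, J]
Visit Q → queue [P, U, L, J]
Visit P → queue [U, L, J]
Visit U → queue [L, J]
Visit L → queue [J]
Visit J → queue []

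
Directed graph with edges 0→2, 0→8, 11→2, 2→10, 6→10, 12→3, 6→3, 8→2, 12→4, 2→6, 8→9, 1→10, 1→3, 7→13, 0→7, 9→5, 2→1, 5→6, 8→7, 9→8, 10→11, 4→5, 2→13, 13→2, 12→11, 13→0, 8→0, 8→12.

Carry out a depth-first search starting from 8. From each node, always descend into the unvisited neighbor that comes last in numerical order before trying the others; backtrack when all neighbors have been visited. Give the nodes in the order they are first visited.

Visit 8
8 → 12
12 → 11
11 → 2
2 → 13
13 → 0
0 → 7
2 → 10
2 → 6
6 → 3
2 → 1
12 → 4
4 → 5
8 → 9

8 12 11 2 13 0 7 10 6 3 1 4 5 9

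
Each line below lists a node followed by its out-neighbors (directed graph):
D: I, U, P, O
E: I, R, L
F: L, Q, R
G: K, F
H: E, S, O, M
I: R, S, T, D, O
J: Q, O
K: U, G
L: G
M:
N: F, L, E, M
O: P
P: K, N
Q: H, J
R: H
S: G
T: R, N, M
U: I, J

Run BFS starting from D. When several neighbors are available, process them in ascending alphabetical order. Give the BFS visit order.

D → I → O → P → U → R → S → T → K → N → J → H → G → M → E → F → L → Q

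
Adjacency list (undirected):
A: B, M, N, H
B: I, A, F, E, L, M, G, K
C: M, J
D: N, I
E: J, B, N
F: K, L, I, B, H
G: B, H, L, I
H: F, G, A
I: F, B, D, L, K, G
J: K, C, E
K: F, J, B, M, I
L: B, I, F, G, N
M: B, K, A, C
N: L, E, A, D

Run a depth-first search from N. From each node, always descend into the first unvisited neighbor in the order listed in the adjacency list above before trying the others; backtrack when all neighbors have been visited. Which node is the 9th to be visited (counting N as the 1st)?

M

Visit N
N → L
L → B
B → I
I → F
F → K
K → J
J → C
C → M
M → A
A → H
H → G
J → E
I → D

Visit order: N, L, B, I, F, K, J, C, M, A, H, G, E, D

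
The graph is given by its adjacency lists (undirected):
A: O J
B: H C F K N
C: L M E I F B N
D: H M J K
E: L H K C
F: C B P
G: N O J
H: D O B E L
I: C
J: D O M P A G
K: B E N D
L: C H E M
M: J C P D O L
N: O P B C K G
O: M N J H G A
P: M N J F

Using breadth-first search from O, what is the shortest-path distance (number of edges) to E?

Level 0: O
Level 1: A, G, H, J, M, N
Level 2: B, C, D, E, K, L, P
Level 3: F, I
E first appears at level 2.

2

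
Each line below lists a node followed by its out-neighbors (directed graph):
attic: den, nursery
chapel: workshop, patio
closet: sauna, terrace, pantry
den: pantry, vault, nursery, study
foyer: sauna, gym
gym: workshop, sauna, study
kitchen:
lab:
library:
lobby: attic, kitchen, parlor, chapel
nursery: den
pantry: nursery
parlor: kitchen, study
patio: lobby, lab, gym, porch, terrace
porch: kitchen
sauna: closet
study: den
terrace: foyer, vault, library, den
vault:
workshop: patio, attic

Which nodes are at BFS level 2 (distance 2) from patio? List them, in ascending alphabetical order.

attic, chapel, den, foyer, kitchen, library, parlor, sauna, study, vault, workshop

Level 0: patio
Level 1: gym, lab, lobby, porch, terrace
Level 2: attic, chapel, den, foyer, kitchen, library, parlor, sauna, study, vault, workshop
Level 3: closet, nursery, pantry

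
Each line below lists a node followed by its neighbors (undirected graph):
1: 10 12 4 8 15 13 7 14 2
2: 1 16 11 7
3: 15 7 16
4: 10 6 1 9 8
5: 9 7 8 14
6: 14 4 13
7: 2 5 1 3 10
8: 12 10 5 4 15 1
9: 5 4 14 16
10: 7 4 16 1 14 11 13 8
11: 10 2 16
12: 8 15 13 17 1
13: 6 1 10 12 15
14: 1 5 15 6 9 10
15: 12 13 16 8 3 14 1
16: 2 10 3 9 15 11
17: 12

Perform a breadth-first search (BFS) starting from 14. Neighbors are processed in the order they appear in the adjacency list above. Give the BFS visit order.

Visit 14; enqueue 1, 5, 15, 6, 9, 10 → queue [1, 5, 15, 6, 9, 10]
Visit 1; enqueue 12, 4, 8, 13, 7, 2 → queue [5, 15, 6, 9, 10, 12, 4, 8, 13, 7, 2]
Visit 5 → queue [15, 6, 9, 10, 12, 4, 8, 13, 7, 2]
Visit 15; enqueue 16, 3 → queue [6, 9, 10, 12, 4, 8, 13, 7, 2, 16, 3]
Visit 6 → queue [9, 10, 12, 4, 8, 13, 7, 2, 16, 3]
Visit 9 → queue [10, 12, 4, 8, 13, 7, 2, 16, 3]
Visit 10; enqueue 11 → queue [12, 4, 8, 13, 7, 2, 16, 3, 11]
Visit 12; enqueue 17 → queue [4, 8, 13, 7, 2, 16, 3, 11, 17]
Visit 4 → queue [8, 13, 7, 2, 16, 3, 11, 17]
Visit 8 → queue [13, 7, 2, 16, 3, 11, 17]
Visit 13 → queue [7, 2, 16, 3, 11, 17]
Visit 7 → queue [2, 16, 3, 11, 17]
Visit 2 → queue [16, 3, 11, 17]
Visit 16 → queue [3, 11, 17]
Visit 3 → queue [11, 17]
Visit 11 → queue [17]
Visit 17 → queue []

14, 1, 5, 15, 6, 9, 10, 12, 4, 8, 13, 7, 2, 16, 3, 11, 17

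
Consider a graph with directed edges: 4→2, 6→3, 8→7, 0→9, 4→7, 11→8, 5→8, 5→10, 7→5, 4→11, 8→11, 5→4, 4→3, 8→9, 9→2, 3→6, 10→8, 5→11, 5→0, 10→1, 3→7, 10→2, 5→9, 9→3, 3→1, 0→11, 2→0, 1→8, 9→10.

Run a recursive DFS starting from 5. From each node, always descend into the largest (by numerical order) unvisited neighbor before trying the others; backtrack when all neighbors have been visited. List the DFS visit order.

Visit 5
5 → 11
11 → 8
8 → 9
9 → 10
10 → 2
2 → 0
10 → 1
9 → 3
3 → 7
3 → 6
5 → 4

5, 11, 8, 9, 10, 2, 0, 1, 3, 7, 6, 4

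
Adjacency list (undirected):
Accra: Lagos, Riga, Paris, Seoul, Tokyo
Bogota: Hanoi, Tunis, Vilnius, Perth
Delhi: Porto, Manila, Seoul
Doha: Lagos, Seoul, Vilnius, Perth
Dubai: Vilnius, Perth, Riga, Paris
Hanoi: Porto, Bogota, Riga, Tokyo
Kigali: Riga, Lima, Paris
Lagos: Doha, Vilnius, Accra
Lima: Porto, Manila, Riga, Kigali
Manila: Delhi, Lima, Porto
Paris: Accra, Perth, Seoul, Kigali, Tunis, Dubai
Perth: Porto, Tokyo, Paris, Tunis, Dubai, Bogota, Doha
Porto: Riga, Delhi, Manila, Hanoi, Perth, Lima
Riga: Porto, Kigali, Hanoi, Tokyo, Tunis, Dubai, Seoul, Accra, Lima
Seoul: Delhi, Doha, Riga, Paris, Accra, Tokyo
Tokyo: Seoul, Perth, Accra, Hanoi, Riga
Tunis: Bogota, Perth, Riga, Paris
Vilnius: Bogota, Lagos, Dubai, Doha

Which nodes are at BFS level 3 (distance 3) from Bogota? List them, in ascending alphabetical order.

Level 0: Bogota
Level 1: Hanoi, Perth, Tunis, Vilnius
Level 2: Doha, Dubai, Lagos, Paris, Porto, Riga, Tokyo
Level 3: Accra, Delhi, Kigali, Lima, Manila, Seoul

Accra, Delhi, Kigali, Lima, Manila, Seoul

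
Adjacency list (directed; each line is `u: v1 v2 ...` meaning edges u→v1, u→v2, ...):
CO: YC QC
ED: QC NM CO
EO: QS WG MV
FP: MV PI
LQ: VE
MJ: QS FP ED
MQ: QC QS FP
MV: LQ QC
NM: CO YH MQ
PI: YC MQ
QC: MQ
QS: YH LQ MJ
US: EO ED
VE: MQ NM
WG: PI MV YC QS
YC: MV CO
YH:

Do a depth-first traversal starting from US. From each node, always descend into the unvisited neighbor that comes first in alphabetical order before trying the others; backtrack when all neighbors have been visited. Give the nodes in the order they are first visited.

US, ED, CO, QC, MQ, FP, MV, LQ, VE, NM, YH, PI, YC, QS, MJ, EO, WG

Visit US
US → ED
ED → CO
CO → QC
QC → MQ
MQ → FP
FP → MV
MV → LQ
LQ → VE
VE → NM
NM → YH
FP → PI
PI → YC
MQ → QS
QS → MJ
US → EO
EO → WG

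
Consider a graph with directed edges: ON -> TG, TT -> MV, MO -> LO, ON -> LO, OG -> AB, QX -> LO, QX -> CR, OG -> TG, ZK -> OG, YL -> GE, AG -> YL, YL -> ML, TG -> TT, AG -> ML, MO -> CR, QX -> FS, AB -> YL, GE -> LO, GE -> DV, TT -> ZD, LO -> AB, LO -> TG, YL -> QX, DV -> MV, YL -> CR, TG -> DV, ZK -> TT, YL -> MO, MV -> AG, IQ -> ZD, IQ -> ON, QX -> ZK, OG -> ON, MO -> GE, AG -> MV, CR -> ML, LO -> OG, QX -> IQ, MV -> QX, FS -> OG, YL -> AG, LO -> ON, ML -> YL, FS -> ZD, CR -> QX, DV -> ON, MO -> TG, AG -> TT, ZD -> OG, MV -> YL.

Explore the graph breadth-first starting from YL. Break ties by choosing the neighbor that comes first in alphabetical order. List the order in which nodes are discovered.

YL, AG, CR, GE, ML, MO, QX, MV, TT, DV, LO, TG, FS, IQ, ZK, ZD, ON, AB, OG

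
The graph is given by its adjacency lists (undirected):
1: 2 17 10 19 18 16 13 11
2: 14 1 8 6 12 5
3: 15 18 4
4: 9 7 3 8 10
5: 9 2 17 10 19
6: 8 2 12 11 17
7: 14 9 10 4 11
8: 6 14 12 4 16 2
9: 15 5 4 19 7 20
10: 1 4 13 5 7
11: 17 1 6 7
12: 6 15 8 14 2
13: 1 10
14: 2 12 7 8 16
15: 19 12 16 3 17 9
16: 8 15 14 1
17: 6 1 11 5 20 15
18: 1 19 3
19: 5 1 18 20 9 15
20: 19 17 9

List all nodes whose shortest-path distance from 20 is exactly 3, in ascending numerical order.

Level 0: 20
Level 1: 9, 17, 19
Level 2: 1, 4, 5, 6, 7, 11, 15, 18
Level 3: 2, 3, 8, 10, 12, 13, 14, 16

2, 3, 8, 10, 12, 13, 14, 16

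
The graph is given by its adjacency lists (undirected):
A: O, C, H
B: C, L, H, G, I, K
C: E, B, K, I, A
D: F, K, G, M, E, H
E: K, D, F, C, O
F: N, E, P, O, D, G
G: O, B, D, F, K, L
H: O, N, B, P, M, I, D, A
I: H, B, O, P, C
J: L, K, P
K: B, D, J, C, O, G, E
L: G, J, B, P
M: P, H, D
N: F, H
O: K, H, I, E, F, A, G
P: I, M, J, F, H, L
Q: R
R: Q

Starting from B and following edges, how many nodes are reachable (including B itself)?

16

BFS from B visits: B, C, G, H, I, K, L, A, E, D, F, O, M, N, P, J
Reachable nodes: 16 of 18 total.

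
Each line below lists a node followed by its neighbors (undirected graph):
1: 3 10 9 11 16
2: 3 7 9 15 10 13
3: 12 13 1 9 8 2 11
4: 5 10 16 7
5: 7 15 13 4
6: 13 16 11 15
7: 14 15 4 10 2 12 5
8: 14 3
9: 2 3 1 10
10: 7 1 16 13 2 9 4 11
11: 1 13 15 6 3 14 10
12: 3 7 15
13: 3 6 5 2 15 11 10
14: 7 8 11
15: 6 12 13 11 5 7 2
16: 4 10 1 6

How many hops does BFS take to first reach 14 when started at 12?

2

Level 0: 12
Level 1: 3, 7, 15
Level 2: 1, 2, 4, 5, 6, 8, 9, 10, 11, 13, 14
Level 3: 16
14 first appears at level 2.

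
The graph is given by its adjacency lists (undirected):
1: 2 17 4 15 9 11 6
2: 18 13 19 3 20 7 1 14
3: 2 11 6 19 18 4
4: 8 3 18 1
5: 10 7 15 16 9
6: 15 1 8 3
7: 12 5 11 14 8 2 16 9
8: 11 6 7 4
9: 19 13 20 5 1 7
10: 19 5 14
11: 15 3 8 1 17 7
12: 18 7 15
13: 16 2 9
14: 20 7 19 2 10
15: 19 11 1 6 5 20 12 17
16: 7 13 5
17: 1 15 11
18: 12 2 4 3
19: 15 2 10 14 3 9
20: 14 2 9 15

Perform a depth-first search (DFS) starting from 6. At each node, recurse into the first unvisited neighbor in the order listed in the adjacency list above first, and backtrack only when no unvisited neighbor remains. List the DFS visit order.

6, 15, 19, 2, 18, 12, 7, 5, 10, 14, 20, 9, 13, 16, 1, 17, 11, 3, 4, 8

Visit 6
6 → 15
15 → 19
19 → 2
2 → 18
18 → 12
12 → 7
7 → 5
5 → 10
10 → 14
14 → 20
20 → 9
9 → 13
13 → 16
9 → 1
1 → 17
17 → 11
11 → 3
3 → 4
4 → 8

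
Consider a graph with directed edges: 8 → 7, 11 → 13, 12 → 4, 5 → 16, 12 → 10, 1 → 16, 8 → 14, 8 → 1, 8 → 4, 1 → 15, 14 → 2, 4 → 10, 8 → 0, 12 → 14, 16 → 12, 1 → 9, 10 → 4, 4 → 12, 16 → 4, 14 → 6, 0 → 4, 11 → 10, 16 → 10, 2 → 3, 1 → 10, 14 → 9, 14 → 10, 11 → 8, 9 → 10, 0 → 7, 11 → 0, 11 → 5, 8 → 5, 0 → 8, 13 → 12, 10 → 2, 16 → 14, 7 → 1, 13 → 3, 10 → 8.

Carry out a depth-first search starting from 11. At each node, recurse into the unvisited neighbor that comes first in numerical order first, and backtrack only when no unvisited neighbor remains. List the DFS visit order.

11, 0, 4, 10, 2, 3, 8, 1, 9, 15, 16, 12, 14, 6, 5, 7, 13

Visit 11
11 → 0
0 → 4
4 → 10
10 → 2
2 → 3
10 → 8
8 → 1
1 → 9
1 → 15
1 → 16
16 → 12
12 → 14
14 → 6
8 → 5
8 → 7
11 → 13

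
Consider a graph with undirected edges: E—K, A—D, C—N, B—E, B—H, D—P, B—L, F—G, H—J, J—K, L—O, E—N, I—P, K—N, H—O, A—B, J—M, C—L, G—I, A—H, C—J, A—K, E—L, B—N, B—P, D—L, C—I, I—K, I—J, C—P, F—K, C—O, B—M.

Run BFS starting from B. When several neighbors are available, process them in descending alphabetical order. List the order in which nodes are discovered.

Visit B; enqueue P, N, M, L, H, E, A → queue [P, N, M, L, H, E, A]
Visit P; enqueue I, D, C → queue [N, M, L, H, E, A, I, D, C]
Visit N; enqueue K → queue [M, L, H, E, A, I, D, C, K]
Visit M; enqueue J → queue [L, H, E, A, I, D, C, K, J]
Visit L; enqueue O → queue [H, E, A, I, D, C, K, J, O]
Visit H → queue [E, A, I, D, C, K, J, O]
Visit E → queue [A, I, D, C, K, J, O]
Visit A → queue [I, D, C, K, J, O]
Visit I; enqueue G → queue [D, C, K, J, O, G]
Visit D → queue [C, K, J, O, G]
Visit C → queue [K, J, O, G]
Visit K; enqueue F → queue [J, O, G, F]
Visit J → queue [O, G, F]
Visit O → queue [G, F]
Visit G → queue [F]
Visit F → queue []

B -> P -> N -> M -> L -> H -> E -> A -> I -> D -> C -> K -> J -> O -> G -> F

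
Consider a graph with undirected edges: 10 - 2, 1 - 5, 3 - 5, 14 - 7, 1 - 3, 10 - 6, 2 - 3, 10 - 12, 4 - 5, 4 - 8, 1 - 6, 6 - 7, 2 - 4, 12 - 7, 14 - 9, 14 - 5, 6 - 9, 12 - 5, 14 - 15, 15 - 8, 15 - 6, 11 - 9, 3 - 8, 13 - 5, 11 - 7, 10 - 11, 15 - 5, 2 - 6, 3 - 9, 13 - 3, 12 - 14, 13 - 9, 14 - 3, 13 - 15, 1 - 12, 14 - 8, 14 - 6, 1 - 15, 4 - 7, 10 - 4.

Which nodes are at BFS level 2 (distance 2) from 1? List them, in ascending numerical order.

Level 0: 1
Level 1: 3, 5, 6, 12, 15
Level 2: 2, 4, 7, 8, 9, 10, 13, 14
Level 3: 11

2, 4, 7, 8, 9, 10, 13, 14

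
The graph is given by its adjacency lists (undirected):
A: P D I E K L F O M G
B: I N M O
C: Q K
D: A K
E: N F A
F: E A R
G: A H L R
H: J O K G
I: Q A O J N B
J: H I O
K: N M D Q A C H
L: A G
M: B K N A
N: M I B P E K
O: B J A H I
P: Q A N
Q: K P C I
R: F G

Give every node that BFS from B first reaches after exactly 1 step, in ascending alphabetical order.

I, M, N, O

Level 0: B
Level 1: I, M, N, O
Level 2: A, E, H, J, K, P, Q
Level 3: C, D, F, G, L
Level 4: R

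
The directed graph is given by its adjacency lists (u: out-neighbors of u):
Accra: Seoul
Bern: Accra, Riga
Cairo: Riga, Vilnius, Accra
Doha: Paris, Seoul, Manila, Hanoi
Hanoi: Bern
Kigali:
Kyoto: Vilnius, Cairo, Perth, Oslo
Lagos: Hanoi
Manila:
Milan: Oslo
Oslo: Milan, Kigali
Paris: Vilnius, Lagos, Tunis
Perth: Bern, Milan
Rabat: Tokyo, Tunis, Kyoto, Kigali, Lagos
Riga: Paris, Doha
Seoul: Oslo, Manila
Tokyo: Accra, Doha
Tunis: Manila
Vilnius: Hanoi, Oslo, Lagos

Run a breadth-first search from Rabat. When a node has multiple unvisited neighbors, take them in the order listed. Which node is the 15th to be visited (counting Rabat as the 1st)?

Seoul

Visit Rabat; enqueue Tokyo, Tunis, Kyoto, Kigali, Lagos → queue [Tokyo, Tunis, Kyoto, Kigali, Lagos]
Visit Tokyo; enqueue Accra, Doha → queue [Tunis, Kyoto, Kigali, Lagos, Accra, Doha]
Visit Tunis; enqueue Manila → queue [Kyoto, Kigali, Lagos, Accra, Doha, Manila]
Visit Kyoto; enqueue Vilnius, Cairo, Perth, Oslo → queue [Kigali, Lagos, Accra, Doha, Manila, Vilnius, Cairo, Perth, Oslo]
Visit Kigali → queue [Lagos, Accra, Doha, Manila, Vilnius, Cairo, Perth, Oslo]
Visit Lagos; enqueue Hanoi → queue [Accra, Doha, Manila, Vilnius, Cairo, Perth, Oslo, Hanoi]
Visit Accra; enqueue Seoul → queue [Doha, Manila, Vilnius, Cairo, Perth, Oslo, Hanoi, Seoul]
Visit Doha; enqueue Paris → queue [Manila, Vilnius, Cairo, Perth, Oslo, Hanoi, Seoul, Paris]
Visit Manila → queue [Vilnius, Cairo, Perth, Oslo, Hanoi, Seoul, Paris]
Visit Vilnius → queue [Cairo, Perth, Oslo, Hanoi, Seoul, Paris]
Visit Cairo; enqueue Riga → queue [Perth, Oslo, Hanoi, Seoul, Paris, Riga]
Visit Perth; enqueue Bern, Milan → queue [Oslo, Hanoi, Seoul, Paris, Riga, Bern, Milan]
Visit Oslo → queue [Hanoi, Seoul, Paris, Riga, Bern, Milan]
Visit Hanoi → queue [Seoul, Paris, Riga, Bern, Milan]
Visit Seoul → queue [Paris, Riga, Bern, Milan]
Visit Paris → queue [Riga, Bern, Milan]
Visit Riga → queue [Bern, Milan]
Visit Bern → queue [Milan]
Visit Milan → queue []

Visit order: Rabat, Tokyo, Tunis, Kyoto, Kigali, Lagos, Accra, Doha, Manila, Vilnius, Cairo, Perth, Oslo, Hanoi, Seoul, Paris, Riga, Bern, Milan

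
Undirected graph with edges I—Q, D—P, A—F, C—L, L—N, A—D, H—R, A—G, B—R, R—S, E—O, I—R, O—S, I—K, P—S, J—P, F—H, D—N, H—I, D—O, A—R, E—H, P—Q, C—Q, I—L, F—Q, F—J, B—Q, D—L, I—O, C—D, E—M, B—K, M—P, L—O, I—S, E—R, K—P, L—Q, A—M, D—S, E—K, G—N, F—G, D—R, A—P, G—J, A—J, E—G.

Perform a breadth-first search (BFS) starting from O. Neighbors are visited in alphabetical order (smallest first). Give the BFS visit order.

Visit O; enqueue D, E, I, L, S → queue [D, E, I, L, S]
Visit D; enqueue A, C, N, P, R → queue [E, I, L, S, A, C, N, P, R]
Visit E; enqueue G, H, K, M → queue [I, L, S, A, C, N, P, R, G, H, K, M]
Visit I; enqueue Q → queue [L, S, A, C, N, P, R, G, H, K, M, Q]
Visit L → queue [S, A, C, N, P, R, G, H, K, M, Q]
Visit S → queue [A, C, N, P, R, G, H, K, M, Q]
Visit A; enqueue F, J → queue [C, N, P, R, G, H, K, M, Q, F, J]
Visit C → queue [N, P, R, G, H, K, M, Q, F, J]
Visit N → queue [P, R, G, H, K, M, Q, F, J]
Visit P → queue [R, G, H, K, M, Q, F, J]
Visit R; enqueue B → queue [G, H, K, M, Q, F, J, B]
Visit G → queue [H, K, M, Q, F, J, B]
Visit H → queue [K, M, Q, F, J, B]
Visit K → queue [M, Q, F, J, B]
Visit M → queue [Q, F, J, B]
Visit Q → queue [F, J, B]
Visit F → queue [J, B]
Visit J → queue [B]
Visit B → queue []

O → D → E → I → L → S → A → C → N → P → R → G → H → K → M → Q → F → J → B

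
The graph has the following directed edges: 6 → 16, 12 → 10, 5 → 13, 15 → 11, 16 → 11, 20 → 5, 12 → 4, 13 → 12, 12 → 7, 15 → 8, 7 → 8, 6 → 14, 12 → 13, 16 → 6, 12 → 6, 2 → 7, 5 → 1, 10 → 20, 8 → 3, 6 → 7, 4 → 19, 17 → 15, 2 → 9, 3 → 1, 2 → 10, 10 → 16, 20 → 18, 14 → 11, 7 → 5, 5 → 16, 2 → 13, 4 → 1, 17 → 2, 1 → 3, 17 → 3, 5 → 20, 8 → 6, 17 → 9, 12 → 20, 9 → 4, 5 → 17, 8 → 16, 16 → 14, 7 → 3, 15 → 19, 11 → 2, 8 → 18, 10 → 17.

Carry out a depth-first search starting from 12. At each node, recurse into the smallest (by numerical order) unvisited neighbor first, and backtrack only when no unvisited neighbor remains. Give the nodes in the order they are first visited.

Visit 12
12 → 4
4 → 1
1 → 3
4 → 19
12 → 6
6 → 7
7 → 5
5 → 13
5 → 16
16 → 11
11 → 2
2 → 9
2 → 10
10 → 17
17 → 15
15 → 8
8 → 18
10 → 20
16 → 14

12, 4, 1, 3, 19, 6, 7, 5, 13, 16, 11, 2, 9, 10, 17, 15, 8, 18, 20, 14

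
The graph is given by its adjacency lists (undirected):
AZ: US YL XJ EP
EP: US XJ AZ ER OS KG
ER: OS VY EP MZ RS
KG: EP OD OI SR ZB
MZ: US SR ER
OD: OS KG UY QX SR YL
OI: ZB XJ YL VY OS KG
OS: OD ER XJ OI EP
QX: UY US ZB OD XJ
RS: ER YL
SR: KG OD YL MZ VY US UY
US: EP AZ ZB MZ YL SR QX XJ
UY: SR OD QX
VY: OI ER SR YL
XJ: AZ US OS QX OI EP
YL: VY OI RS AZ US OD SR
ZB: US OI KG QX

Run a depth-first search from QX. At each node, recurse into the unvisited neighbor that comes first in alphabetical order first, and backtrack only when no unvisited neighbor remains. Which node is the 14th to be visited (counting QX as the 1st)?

Visit QX
QX → OD
OD → KG
KG → EP
EP → AZ
AZ → US
US → MZ
MZ → ER
ER → OS
OS → OI
OI → VY
VY → SR
SR → UY
SR → YL
YL → RS
OI → XJ
OI → ZB

Visit order: QX, OD, KG, EP, AZ, US, MZ, ER, OS, OI, VY, SR, UY, YL, RS, XJ, ZB

YL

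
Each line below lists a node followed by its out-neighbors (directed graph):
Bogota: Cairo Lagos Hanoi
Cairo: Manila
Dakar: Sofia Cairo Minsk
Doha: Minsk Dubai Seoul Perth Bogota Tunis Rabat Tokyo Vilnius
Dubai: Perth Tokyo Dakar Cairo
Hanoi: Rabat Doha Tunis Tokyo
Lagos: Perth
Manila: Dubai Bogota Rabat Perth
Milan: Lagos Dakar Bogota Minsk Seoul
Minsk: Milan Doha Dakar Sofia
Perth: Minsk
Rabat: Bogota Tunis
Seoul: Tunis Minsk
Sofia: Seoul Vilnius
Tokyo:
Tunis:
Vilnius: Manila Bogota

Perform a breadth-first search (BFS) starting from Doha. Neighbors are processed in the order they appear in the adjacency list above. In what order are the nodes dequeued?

Doha → Minsk → Dubai → Seoul → Perth → Bogota → Tunis → Rabat → Tokyo → Vilnius → Milan → Dakar → Sofia → Cairo → Lagos → Hanoi → Manila

Visit Doha; enqueue Minsk, Dubai, Seoul, Perth, Bogota, Tunis, Rabat, Tokyo, Vilnius → queue [Minsk, Dubai, Seoul, Perth, Bogota, Tunis, Rabat, Tokyo, Vilnius]
Visit Minsk; enqueue Milan, Dakar, Sofia → queue [Dubai, Seoul, Perth, Bogota, Tunis, Rabat, Tokyo, Vilnius, Milan, Dakar, Sofia]
Visit Dubai; enqueue Cairo → queue [Seoul, Perth, Bogota, Tunis, Rabat, Tokyo, Vilnius, Milan, Dakar, Sofia, Cairo]
Visit Seoul → queue [Perth, Bogota, Tunis, Rabat, Tokyo, Vilnius, Milan, Dakar, Sofia, Cairo]
Visit Perth → queue [Bogota, Tunis, Rabat, Tokyo, Vilnius, Milan, Dakar, Sofia, Cairo]
Visit Bogota; enqueue Lagos, Hanoi → queue [Tunis, Rabat, Tokyo, Vilnius, Milan, Dakar, Sofia, Cairo, Lagos, Hanoi]
Visit Tunis → queue [Rabat, Tokyo, Vilnius, Milan, Dakar, Sofia, Cairo, Lagos, Hanoi]
Visit Rabat → queue [Tokyo, Vilnius, Milan, Dakar, Sofia, Cairo, Lagos, Hanoi]
Visit Tokyo → queue [Vilnius, Milan, Dakar, Sofia, Cairo, Lagos, Hanoi]
Visit Vilnius; enqueue Manila → queue [Milan, Dakar, Sofia, Cairo, Lagos, Hanoi, Manila]
Visit Milan → queue [Dakar, Sofia, Cairo, Lagos, Hanoi, Manila]
Visit Dakar → queue [Sofia, Cairo, Lagos, Hanoi, Manila]
Visit Sofia → queue [Cairo, Lagos, Hanoi, Manila]
Visit Cairo → queue [Lagos, Hanoi, Manila]
Visit Lagos → queue [Hanoi, Manila]
Visit Hanoi → queue [Manila]
Visit Manila → queue []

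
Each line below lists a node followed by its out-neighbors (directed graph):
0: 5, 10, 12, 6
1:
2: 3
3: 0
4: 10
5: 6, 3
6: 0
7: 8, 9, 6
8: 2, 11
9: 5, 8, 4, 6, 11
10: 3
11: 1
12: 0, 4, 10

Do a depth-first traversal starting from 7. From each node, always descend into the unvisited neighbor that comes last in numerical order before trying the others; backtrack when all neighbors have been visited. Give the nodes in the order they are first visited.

7 -> 9 -> 11 -> 1 -> 8 -> 2 -> 3 -> 0 -> 12 -> 10 -> 4 -> 6 -> 5

Visit 7
7 → 9
9 → 11
11 → 1
9 → 8
8 → 2
2 → 3
3 → 0
0 → 12
12 → 10
12 → 4
0 → 6
0 → 5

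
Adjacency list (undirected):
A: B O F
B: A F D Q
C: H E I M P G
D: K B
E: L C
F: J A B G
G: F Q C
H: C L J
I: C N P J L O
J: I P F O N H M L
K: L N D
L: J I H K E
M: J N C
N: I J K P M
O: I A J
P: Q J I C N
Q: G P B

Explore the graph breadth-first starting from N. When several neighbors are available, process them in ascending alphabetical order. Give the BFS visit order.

N → I → J → K → M → P → C → L → O → F → H → D → Q → E → G → A → B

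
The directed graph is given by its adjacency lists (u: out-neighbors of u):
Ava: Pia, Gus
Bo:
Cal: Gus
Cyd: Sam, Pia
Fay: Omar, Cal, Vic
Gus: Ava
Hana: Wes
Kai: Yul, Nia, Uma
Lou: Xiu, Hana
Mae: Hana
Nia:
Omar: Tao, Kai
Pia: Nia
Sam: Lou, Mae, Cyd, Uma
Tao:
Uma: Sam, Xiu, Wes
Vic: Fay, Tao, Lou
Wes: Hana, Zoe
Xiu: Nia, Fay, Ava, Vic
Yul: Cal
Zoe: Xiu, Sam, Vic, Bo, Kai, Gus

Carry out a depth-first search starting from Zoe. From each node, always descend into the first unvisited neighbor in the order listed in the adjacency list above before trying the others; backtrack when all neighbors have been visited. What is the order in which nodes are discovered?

Visit Zoe
Zoe → Xiu
Xiu → Nia
Xiu → Fay
Fay → Omar
Omar → Tao
Omar → Kai
Kai → Yul
Yul → Cal
Cal → Gus
Gus → Ava
Ava → Pia
Kai → Uma
Uma → Sam
Sam → Lou
Lou → Hana
Hana → Wes
Sam → Mae
Sam → Cyd
Fay → Vic
Zoe → Bo

Zoe → Xiu → Nia → Fay → Omar → Tao → Kai → Yul → Cal → Gus → Ava → Pia → Uma → Sam → Lou → Hana → Wes → Mae → Cyd → Vic → Bo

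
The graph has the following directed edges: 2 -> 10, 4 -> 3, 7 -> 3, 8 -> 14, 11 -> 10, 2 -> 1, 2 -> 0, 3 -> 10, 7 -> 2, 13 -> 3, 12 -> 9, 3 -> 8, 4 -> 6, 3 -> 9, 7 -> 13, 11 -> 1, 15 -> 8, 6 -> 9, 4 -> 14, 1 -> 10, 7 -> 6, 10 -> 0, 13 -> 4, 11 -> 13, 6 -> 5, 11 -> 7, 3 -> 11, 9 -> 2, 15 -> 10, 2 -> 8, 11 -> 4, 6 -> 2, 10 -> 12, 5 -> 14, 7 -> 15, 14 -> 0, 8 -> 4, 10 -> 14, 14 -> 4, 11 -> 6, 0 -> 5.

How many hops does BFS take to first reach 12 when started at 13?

3

Level 0: 13
Level 1: 3, 4
Level 2: 6, 8, 9, 10, 11, 14
Level 3: 0, 1, 2, 5, 7, 12
Level 4: 15
12 first appears at level 3.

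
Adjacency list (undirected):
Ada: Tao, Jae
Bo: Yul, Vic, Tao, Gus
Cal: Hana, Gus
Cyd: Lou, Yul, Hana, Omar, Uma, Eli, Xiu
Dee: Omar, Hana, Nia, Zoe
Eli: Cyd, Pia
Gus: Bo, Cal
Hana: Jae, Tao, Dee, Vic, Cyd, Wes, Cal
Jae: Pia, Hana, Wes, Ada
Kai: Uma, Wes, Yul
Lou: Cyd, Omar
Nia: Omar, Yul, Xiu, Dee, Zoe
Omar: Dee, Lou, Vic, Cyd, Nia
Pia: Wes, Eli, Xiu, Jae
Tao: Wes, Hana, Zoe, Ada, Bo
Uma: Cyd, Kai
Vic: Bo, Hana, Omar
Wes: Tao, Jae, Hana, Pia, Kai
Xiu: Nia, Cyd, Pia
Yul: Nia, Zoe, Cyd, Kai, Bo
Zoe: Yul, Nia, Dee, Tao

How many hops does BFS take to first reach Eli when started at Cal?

3

Level 0: Cal
Level 1: Gus, Hana
Level 2: Bo, Cyd, Dee, Jae, Tao, Vic, Wes
Level 3: Ada, Eli, Kai, Lou, Nia, Omar, Pia, Uma, Xiu, Yul, Zoe
Eli first appears at level 3.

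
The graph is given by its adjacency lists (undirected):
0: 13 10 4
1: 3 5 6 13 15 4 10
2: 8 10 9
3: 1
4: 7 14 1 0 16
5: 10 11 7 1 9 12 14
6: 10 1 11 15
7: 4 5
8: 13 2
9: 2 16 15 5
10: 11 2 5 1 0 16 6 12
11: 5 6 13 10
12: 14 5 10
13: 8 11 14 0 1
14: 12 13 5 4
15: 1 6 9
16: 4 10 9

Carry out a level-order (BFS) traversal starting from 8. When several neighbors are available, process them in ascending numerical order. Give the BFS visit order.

8, 2, 13, 9, 10, 0, 1, 11, 14, 5, 15, 16, 6, 12, 4, 3, 7

Visit 8; enqueue 2, 13 → queue [2, 13]
Visit 2; enqueue 9, 10 → queue [13, 9, 10]
Visit 13; enqueue 0, 1, 11, 14 → queue [9, 10, 0, 1, 11, 14]
Visit 9; enqueue 5, 15, 16 → queue [10, 0, 1, 11, 14, 5, 15, 16]
Visit 10; enqueue 6, 12 → queue [0, 1, 11, 14, 5, 15, 16, 6, 12]
Visit 0; enqueue 4 → queue [1, 11, 14, 5, 15, 16, 6, 12, 4]
Visit 1; enqueue 3 → queue [11, 14, 5, 15, 16, 6, 12, 4, 3]
Visit 11 → queue [14, 5, 15, 16, 6, 12, 4, 3]
Visit 14 → queue [5, 15, 16, 6, 12, 4, 3]
Visit 5; enqueue 7 → queue [15, 16, 6, 12, 4, 3, 7]
Visit 15 → queue [16, 6, 12, 4, 3, 7]
Visit 16 → queue [6, 12, 4, 3, 7]
Visit 6 → queue [12, 4, 3, 7]
Visit 12 → queue [4, 3, 7]
Visit 4 → queue [3, 7]
Visit 3 → queue [7]
Visit 7 → queue []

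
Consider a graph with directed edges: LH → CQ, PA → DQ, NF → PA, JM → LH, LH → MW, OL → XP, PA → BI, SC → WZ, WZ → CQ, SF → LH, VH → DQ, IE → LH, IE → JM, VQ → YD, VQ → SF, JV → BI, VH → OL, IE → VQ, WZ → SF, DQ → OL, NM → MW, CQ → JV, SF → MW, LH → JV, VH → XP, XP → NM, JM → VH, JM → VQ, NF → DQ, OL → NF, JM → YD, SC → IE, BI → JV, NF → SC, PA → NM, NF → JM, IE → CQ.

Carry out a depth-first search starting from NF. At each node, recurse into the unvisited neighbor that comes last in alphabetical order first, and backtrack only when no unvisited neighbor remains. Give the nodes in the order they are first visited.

Visit NF
NF → SC
SC → WZ
WZ → SF
SF → MW
SF → LH
LH → JV
JV → BI
LH → CQ
SC → IE
IE → VQ
VQ → YD
IE → JM
JM → VH
VH → XP
XP → NM
VH → OL
VH → DQ
NF → PA

NF, SC, WZ, SF, MW, LH, JV, BI, CQ, IE, VQ, YD, JM, VH, XP, NM, OL, DQ, PA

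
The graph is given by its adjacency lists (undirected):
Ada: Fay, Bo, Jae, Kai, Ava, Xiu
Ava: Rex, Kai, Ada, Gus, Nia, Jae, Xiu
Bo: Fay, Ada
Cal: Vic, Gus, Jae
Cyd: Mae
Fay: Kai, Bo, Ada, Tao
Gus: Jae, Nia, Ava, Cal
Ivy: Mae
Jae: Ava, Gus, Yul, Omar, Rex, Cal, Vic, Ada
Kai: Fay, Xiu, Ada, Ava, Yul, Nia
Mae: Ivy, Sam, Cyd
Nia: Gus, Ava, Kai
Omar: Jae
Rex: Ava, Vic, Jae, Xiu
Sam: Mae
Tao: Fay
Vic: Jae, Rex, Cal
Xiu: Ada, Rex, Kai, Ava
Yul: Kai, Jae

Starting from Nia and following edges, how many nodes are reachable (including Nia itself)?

15

BFS from Nia visits: Nia, Ava, Gus, Kai, Ada, Jae, Rex, Xiu, Cal, Fay, Yul, Bo, Omar, Vic, Tao
Reachable nodes: 15 of 19 total.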